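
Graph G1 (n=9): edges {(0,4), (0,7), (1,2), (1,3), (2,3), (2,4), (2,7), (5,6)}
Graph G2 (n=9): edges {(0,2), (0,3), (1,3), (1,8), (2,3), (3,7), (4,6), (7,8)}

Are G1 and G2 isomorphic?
Yes, isomorphic

The graphs are isomorphic.
One valid mapping φ: V(G1) → V(G2): 0→8, 1→0, 2→3, 3→2, 4→1, 5→6, 6→4, 7→7, 8→5

Verify φ preserves adjacency — for each edge of G1, its image is an edge of G2:
  (0,4) → (φ(0),φ(4)) = (1,8) ∈ E(G2) ✓
  (0,7) → (φ(0),φ(7)) = (7,8) ∈ E(G2) ✓
  (1,2) → (φ(1),φ(2)) = (0,3) ∈ E(G2) ✓
  (1,3) → (φ(1),φ(3)) = (0,2) ∈ E(G2) ✓
  (2,3) → (φ(2),φ(3)) = (2,3) ∈ E(G2) ✓
  (2,4) → (φ(2),φ(4)) = (1,3) ∈ E(G2) ✓
  (2,7) → (φ(2),φ(7)) = (3,7) ∈ E(G2) ✓
  (5,6) → (φ(5),φ(6)) = (4,6) ∈ E(G2) ✓
All 8 edges of G1 map to edges of G2, and |E(G1)| = |E(G2)| = 8, so φ is a bijection on edges as well as vertices. Hence G1 ≅ G2.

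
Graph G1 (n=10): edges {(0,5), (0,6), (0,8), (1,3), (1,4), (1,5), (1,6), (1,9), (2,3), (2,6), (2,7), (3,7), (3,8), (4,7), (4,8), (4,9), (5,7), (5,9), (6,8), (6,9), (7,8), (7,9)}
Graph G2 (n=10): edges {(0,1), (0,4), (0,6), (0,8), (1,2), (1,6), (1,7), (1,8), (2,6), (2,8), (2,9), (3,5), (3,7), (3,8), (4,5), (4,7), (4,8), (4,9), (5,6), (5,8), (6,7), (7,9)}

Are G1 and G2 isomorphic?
Yes, isomorphic

The graphs are isomorphic.
One valid mapping φ: V(G1) → V(G2): 0→9, 1→6, 2→3, 3→5, 4→0, 5→2, 6→7, 7→8, 8→4, 9→1

Verify φ preserves adjacency — for each edge of G1, its image is an edge of G2:
  (0,5) → (φ(0),φ(5)) = (2,9) ∈ E(G2) ✓
  (0,6) → (φ(0),φ(6)) = (7,9) ∈ E(G2) ✓
  (0,8) → (φ(0),φ(8)) = (4,9) ∈ E(G2) ✓
  (1,3) → (φ(1),φ(3)) = (5,6) ∈ E(G2) ✓
  (1,4) → (φ(1),φ(4)) = (0,6) ∈ E(G2) ✓
  (1,5) → (φ(1),φ(5)) = (2,6) ∈ E(G2) ✓
  (1,6) → (φ(1),φ(6)) = (6,7) ∈ E(G2) ✓
  (1,9) → (φ(1),φ(9)) = (1,6) ∈ E(G2) ✓
  (2,3) → (φ(2),φ(3)) = (3,5) ∈ E(G2) ✓
  (2,6) → (φ(2),φ(6)) = (3,7) ∈ E(G2) ✓
  (2,7) → (φ(2),φ(7)) = (3,8) ∈ E(G2) ✓
  (3,7) → (φ(3),φ(7)) = (5,8) ∈ E(G2) ✓
  (3,8) → (φ(3),φ(8)) = (4,5) ∈ E(G2) ✓
  (4,7) → (φ(4),φ(7)) = (0,8) ∈ E(G2) ✓
  (4,8) → (φ(4),φ(8)) = (0,4) ∈ E(G2) ✓
  (4,9) → (φ(4),φ(9)) = (0,1) ∈ E(G2) ✓
  (5,7) → (φ(5),φ(7)) = (2,8) ∈ E(G2) ✓
  (5,9) → (φ(5),φ(9)) = (1,2) ∈ E(G2) ✓
  (6,8) → (φ(6),φ(8)) = (4,7) ∈ E(G2) ✓
  (6,9) → (φ(6),φ(9)) = (1,7) ∈ E(G2) ✓
  (7,8) → (φ(7),φ(8)) = (4,8) ∈ E(G2) ✓
  (7,9) → (φ(7),φ(9)) = (1,8) ∈ E(G2) ✓
All 22 edges of G1 map to edges of G2, and |E(G1)| = |E(G2)| = 22, so φ is a bijection on edges as well as vertices. Hence G1 ≅ G2.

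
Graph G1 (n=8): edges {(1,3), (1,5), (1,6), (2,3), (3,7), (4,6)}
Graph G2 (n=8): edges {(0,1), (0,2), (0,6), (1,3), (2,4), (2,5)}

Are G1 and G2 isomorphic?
Yes, isomorphic

The graphs are isomorphic.
One valid mapping φ: V(G1) → V(G2): 0→7, 1→0, 2→5, 3→2, 4→3, 5→6, 6→1, 7→4

Verify φ preserves adjacency — for each edge of G1, its image is an edge of G2:
  (1,3) → (φ(1),φ(3)) = (0,2) ∈ E(G2) ✓
  (1,5) → (φ(1),φ(5)) = (0,6) ∈ E(G2) ✓
  (1,6) → (φ(1),φ(6)) = (0,1) ∈ E(G2) ✓
  (2,3) → (φ(2),φ(3)) = (2,5) ∈ E(G2) ✓
  (3,7) → (φ(3),φ(7)) = (2,4) ∈ E(G2) ✓
  (4,6) → (φ(4),φ(6)) = (1,3) ∈ E(G2) ✓
All 6 edges of G1 map to edges of G2, and |E(G1)| = |E(G2)| = 6, so φ is a bijection on edges as well as vertices. Hence G1 ≅ G2.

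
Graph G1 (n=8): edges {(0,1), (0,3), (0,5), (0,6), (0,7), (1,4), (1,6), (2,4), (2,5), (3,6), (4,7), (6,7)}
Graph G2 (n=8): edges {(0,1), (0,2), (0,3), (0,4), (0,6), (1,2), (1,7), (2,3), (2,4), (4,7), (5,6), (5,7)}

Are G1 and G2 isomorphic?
Yes, isomorphic

The graphs are isomorphic.
One valid mapping φ: V(G1) → V(G2): 0→0, 1→1, 2→5, 3→3, 4→7, 5→6, 6→2, 7→4

Verify φ preserves adjacency — for each edge of G1, its image is an edge of G2:
  (0,1) → (φ(0),φ(1)) = (0,1) ∈ E(G2) ✓
  (0,3) → (φ(0),φ(3)) = (0,3) ∈ E(G2) ✓
  (0,5) → (φ(0),φ(5)) = (0,6) ∈ E(G2) ✓
  (0,6) → (φ(0),φ(6)) = (0,2) ∈ E(G2) ✓
  (0,7) → (φ(0),φ(7)) = (0,4) ∈ E(G2) ✓
  (1,4) → (φ(1),φ(4)) = (1,7) ∈ E(G2) ✓
  (1,6) → (φ(1),φ(6)) = (1,2) ∈ E(G2) ✓
  (2,4) → (φ(2),φ(4)) = (5,7) ∈ E(G2) ✓
  (2,5) → (φ(2),φ(5)) = (5,6) ∈ E(G2) ✓
  (3,6) → (φ(3),φ(6)) = (2,3) ∈ E(G2) ✓
  (4,7) → (φ(4),φ(7)) = (4,7) ∈ E(G2) ✓
  (6,7) → (φ(6),φ(7)) = (2,4) ∈ E(G2) ✓
All 12 edges of G1 map to edges of G2, and |E(G1)| = |E(G2)| = 12, so φ is a bijection on edges as well as vertices. Hence G1 ≅ G2.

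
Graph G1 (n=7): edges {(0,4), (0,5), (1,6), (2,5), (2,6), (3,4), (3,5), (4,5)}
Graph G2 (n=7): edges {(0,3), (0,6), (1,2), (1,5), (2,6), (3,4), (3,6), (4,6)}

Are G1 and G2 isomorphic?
Yes, isomorphic

The graphs are isomorphic.
One valid mapping φ: V(G1) → V(G2): 0→4, 1→5, 2→2, 3→0, 4→3, 5→6, 6→1

Verify φ preserves adjacency — for each edge of G1, its image is an edge of G2:
  (0,4) → (φ(0),φ(4)) = (3,4) ∈ E(G2) ✓
  (0,5) → (φ(0),φ(5)) = (4,6) ∈ E(G2) ✓
  (1,6) → (φ(1),φ(6)) = (1,5) ∈ E(G2) ✓
  (2,5) → (φ(2),φ(5)) = (2,6) ∈ E(G2) ✓
  (2,6) → (φ(2),φ(6)) = (1,2) ∈ E(G2) ✓
  (3,4) → (φ(3),φ(4)) = (0,3) ∈ E(G2) ✓
  (3,5) → (φ(3),φ(5)) = (0,6) ∈ E(G2) ✓
  (4,5) → (φ(4),φ(5)) = (3,6) ∈ E(G2) ✓
All 8 edges of G1 map to edges of G2, and |E(G1)| = |E(G2)| = 8, so φ is a bijection on edges as well as vertices. Hence G1 ≅ G2.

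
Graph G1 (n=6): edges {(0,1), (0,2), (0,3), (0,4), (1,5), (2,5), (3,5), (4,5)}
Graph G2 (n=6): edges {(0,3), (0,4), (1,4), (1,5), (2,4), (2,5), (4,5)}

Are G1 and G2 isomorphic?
No, not isomorphic

The graphs are NOT isomorphic.

Counting triangles (3-cliques): G1 has 0, G2 has 2.
Triangle count is an isomorphism invariant, so differing triangle counts rule out isomorphism.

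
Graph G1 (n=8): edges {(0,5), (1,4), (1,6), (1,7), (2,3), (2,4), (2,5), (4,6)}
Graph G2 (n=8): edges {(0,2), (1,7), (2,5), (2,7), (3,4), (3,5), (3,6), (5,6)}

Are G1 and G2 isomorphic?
Yes, isomorphic

The graphs are isomorphic.
One valid mapping φ: V(G1) → V(G2): 0→1, 1→3, 2→2, 3→0, 4→5, 5→7, 6→6, 7→4

Verify φ preserves adjacency — for each edge of G1, its image is an edge of G2:
  (0,5) → (φ(0),φ(5)) = (1,7) ∈ E(G2) ✓
  (1,4) → (φ(1),φ(4)) = (3,5) ∈ E(G2) ✓
  (1,6) → (φ(1),φ(6)) = (3,6) ∈ E(G2) ✓
  (1,7) → (φ(1),φ(7)) = (3,4) ∈ E(G2) ✓
  (2,3) → (φ(2),φ(3)) = (0,2) ∈ E(G2) ✓
  (2,4) → (φ(2),φ(4)) = (2,5) ∈ E(G2) ✓
  (2,5) → (φ(2),φ(5)) = (2,7) ∈ E(G2) ✓
  (4,6) → (φ(4),φ(6)) = (5,6) ∈ E(G2) ✓
All 8 edges of G1 map to edges of G2, and |E(G1)| = |E(G2)| = 8, so φ is a bijection on edges as well as vertices. Hence G1 ≅ G2.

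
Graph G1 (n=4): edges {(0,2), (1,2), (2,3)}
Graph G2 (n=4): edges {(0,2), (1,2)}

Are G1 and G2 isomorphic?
No, not isomorphic

The graphs are NOT isomorphic.

Counting edges: G1 has 3 edge(s); G2 has 2 edge(s).
Edge count is an isomorphism invariant (a bijection on vertices induces a bijection on edges), so differing edge counts rule out isomorphism.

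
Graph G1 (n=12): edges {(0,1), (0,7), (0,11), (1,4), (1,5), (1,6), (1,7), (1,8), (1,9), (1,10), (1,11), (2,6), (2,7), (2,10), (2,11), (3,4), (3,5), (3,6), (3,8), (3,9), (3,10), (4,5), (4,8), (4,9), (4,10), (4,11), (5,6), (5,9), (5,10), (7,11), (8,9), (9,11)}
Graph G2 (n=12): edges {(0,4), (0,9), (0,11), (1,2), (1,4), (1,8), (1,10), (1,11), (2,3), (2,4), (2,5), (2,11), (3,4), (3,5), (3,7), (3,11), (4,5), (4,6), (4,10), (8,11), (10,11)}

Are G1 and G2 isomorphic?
No, not isomorphic

The graphs are NOT isomorphic.

Counting triangles (3-cliques): G1 has 27, G2 has 10.
Triangle count is an isomorphism invariant, so differing triangle counts rule out isomorphism.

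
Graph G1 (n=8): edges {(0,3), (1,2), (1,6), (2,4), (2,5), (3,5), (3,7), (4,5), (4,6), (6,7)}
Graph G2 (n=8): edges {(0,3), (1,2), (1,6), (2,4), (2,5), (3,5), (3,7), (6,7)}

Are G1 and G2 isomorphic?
No, not isomorphic

The graphs are NOT isomorphic.

Counting edges: G1 has 10 edge(s); G2 has 8 edge(s).
Edge count is an isomorphism invariant (a bijection on vertices induces a bijection on edges), so differing edge counts rule out isomorphism.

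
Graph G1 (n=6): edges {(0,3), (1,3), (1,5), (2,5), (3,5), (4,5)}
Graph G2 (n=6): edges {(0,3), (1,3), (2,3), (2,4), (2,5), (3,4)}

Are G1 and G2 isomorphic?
Yes, isomorphic

The graphs are isomorphic.
One valid mapping φ: V(G1) → V(G2): 0→5, 1→4, 2→0, 3→2, 4→1, 5→3

Verify φ preserves adjacency — for each edge of G1, its image is an edge of G2:
  (0,3) → (φ(0),φ(3)) = (2,5) ∈ E(G2) ✓
  (1,3) → (φ(1),φ(3)) = (2,4) ∈ E(G2) ✓
  (1,5) → (φ(1),φ(5)) = (3,4) ∈ E(G2) ✓
  (2,5) → (φ(2),φ(5)) = (0,3) ∈ E(G2) ✓
  (3,5) → (φ(3),φ(5)) = (2,3) ∈ E(G2) ✓
  (4,5) → (φ(4),φ(5)) = (1,3) ∈ E(G2) ✓
All 6 edges of G1 map to edges of G2, and |E(G1)| = |E(G2)| = 6, so φ is a bijection on edges as well as vertices. Hence G1 ≅ G2.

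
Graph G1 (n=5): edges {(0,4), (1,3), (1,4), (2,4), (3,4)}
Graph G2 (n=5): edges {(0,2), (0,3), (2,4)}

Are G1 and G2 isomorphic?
No, not isomorphic

The graphs are NOT isomorphic.

Connected components of G1: 1 component(s) with vertex sets [[0, 1, 2, 3, 4]], sizes [5].
Connected components of G2: 2 component(s) with vertex sets [[1], [0, 2, 3, 4]], sizes [1, 4].
The number of connected components (and the multiset of component sizes) is an isomorphism invariant — an isomorphism maps each component of G1 bijectively onto a component of G2. Since G1 has 1 component(s) and G2 has 2, they cannot be isomorphic.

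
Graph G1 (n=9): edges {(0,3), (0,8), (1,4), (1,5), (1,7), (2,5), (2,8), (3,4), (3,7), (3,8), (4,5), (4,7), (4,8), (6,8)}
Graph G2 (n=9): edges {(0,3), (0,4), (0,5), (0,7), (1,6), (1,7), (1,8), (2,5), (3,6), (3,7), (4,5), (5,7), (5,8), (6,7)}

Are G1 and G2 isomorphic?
Yes, isomorphic

The graphs are isomorphic.
One valid mapping φ: V(G1) → V(G2): 0→4, 1→6, 2→8, 3→0, 4→7, 5→1, 6→2, 7→3, 8→5

Verify φ preserves adjacency — for each edge of G1, its image is an edge of G2:
  (0,3) → (φ(0),φ(3)) = (0,4) ∈ E(G2) ✓
  (0,8) → (φ(0),φ(8)) = (4,5) ∈ E(G2) ✓
  (1,4) → (φ(1),φ(4)) = (6,7) ∈ E(G2) ✓
  (1,5) → (φ(1),φ(5)) = (1,6) ∈ E(G2) ✓
  (1,7) → (φ(1),φ(7)) = (3,6) ∈ E(G2) ✓
  (2,5) → (φ(2),φ(5)) = (1,8) ∈ E(G2) ✓
  (2,8) → (φ(2),φ(8)) = (5,8) ∈ E(G2) ✓
  (3,4) → (φ(3),φ(4)) = (0,7) ∈ E(G2) ✓
  (3,7) → (φ(3),φ(7)) = (0,3) ∈ E(G2) ✓
  (3,8) → (φ(3),φ(8)) = (0,5) ∈ E(G2) ✓
  (4,5) → (φ(4),φ(5)) = (1,7) ∈ E(G2) ✓
  (4,7) → (φ(4),φ(7)) = (3,7) ∈ E(G2) ✓
  (4,8) → (φ(4),φ(8)) = (5,7) ∈ E(G2) ✓
  (6,8) → (φ(6),φ(8)) = (2,5) ∈ E(G2) ✓
All 14 edges of G1 map to edges of G2, and |E(G1)| = |E(G2)| = 14, so φ is a bijection on edges as well as vertices. Hence G1 ≅ G2.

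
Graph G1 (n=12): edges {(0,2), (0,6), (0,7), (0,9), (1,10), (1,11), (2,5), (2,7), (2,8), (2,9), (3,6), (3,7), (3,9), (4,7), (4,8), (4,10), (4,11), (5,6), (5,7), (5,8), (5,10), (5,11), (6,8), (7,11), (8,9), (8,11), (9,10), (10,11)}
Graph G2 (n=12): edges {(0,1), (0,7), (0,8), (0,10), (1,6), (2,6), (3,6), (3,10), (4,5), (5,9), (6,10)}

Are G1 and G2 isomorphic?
No, not isomorphic

The graphs are NOT isomorphic.

Connected components of G1: 1 component(s) with vertex sets [[0, 1, 2, 3, 4, 5, 6, 7, 8, 9, 10, 11]], sizes [12].
Connected components of G2: 3 component(s) with vertex sets [[11], [4, 5, 9], [0, 1, 2, 3, 6, 7, 8, 10]], sizes [1, 3, 8].
The number of connected components (and the multiset of component sizes) is an isomorphism invariant — an isomorphism maps each component of G1 bijectively onto a component of G2. Since G1 has 1 component(s) and G2 has 3, they cannot be isomorphic.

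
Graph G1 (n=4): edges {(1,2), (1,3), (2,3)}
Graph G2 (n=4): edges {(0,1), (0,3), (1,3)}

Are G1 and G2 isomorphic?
Yes, isomorphic

The graphs are isomorphic.
One valid mapping φ: V(G1) → V(G2): 0→2, 1→1, 2→0, 3→3

Verify φ preserves adjacency — for each edge of G1, its image is an edge of G2:
  (1,2) → (φ(1),φ(2)) = (0,1) ∈ E(G2) ✓
  (1,3) → (φ(1),φ(3)) = (1,3) ∈ E(G2) ✓
  (2,3) → (φ(2),φ(3)) = (0,3) ∈ E(G2) ✓
All 3 edges of G1 map to edges of G2, and |E(G1)| = |E(G2)| = 3, so φ is a bijection on edges as well as vertices. Hence G1 ≅ G2.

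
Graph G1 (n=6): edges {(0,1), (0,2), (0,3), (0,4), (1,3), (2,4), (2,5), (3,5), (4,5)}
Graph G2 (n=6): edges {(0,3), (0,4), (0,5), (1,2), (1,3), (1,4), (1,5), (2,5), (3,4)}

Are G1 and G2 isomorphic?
Yes, isomorphic

The graphs are isomorphic.
One valid mapping φ: V(G1) → V(G2): 0→1, 1→2, 2→4, 3→5, 4→3, 5→0

Verify φ preserves adjacency — for each edge of G1, its image is an edge of G2:
  (0,1) → (φ(0),φ(1)) = (1,2) ∈ E(G2) ✓
  (0,2) → (φ(0),φ(2)) = (1,4) ∈ E(G2) ✓
  (0,3) → (φ(0),φ(3)) = (1,5) ∈ E(G2) ✓
  (0,4) → (φ(0),φ(4)) = (1,3) ∈ E(G2) ✓
  (1,3) → (φ(1),φ(3)) = (2,5) ∈ E(G2) ✓
  (2,4) → (φ(2),φ(4)) = (3,4) ∈ E(G2) ✓
  (2,5) → (φ(2),φ(5)) = (0,4) ∈ E(G2) ✓
  (3,5) → (φ(3),φ(5)) = (0,5) ∈ E(G2) ✓
  (4,5) → (φ(4),φ(5)) = (0,3) ∈ E(G2) ✓
All 9 edges of G1 map to edges of G2, and |E(G1)| = |E(G2)| = 9, so φ is a bijection on edges as well as vertices. Hence G1 ≅ G2.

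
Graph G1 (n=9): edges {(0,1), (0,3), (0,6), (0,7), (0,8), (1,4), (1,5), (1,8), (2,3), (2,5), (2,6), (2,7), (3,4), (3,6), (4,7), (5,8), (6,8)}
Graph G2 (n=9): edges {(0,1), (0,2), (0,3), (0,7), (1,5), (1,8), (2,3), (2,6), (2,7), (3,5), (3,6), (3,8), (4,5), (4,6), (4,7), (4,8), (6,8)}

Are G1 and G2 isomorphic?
Yes, isomorphic

The graphs are isomorphic.
One valid mapping φ: V(G1) → V(G2): 0→3, 1→0, 2→4, 3→8, 4→1, 5→7, 6→6, 7→5, 8→2

Verify φ preserves adjacency — for each edge of G1, its image is an edge of G2:
  (0,1) → (φ(0),φ(1)) = (0,3) ∈ E(G2) ✓
  (0,3) → (φ(0),φ(3)) = (3,8) ∈ E(G2) ✓
  (0,6) → (φ(0),φ(6)) = (3,6) ∈ E(G2) ✓
  (0,7) → (φ(0),φ(7)) = (3,5) ∈ E(G2) ✓
  (0,8) → (φ(0),φ(8)) = (2,3) ∈ E(G2) ✓
  (1,4) → (φ(1),φ(4)) = (0,1) ∈ E(G2) ✓
  (1,5) → (φ(1),φ(5)) = (0,7) ∈ E(G2) ✓
  (1,8) → (φ(1),φ(8)) = (0,2) ∈ E(G2) ✓
  (2,3) → (φ(2),φ(3)) = (4,8) ∈ E(G2) ✓
  (2,5) → (φ(2),φ(5)) = (4,7) ∈ E(G2) ✓
  (2,6) → (φ(2),φ(6)) = (4,6) ∈ E(G2) ✓
  (2,7) → (φ(2),φ(7)) = (4,5) ∈ E(G2) ✓
  (3,4) → (φ(3),φ(4)) = (1,8) ∈ E(G2) ✓
  (3,6) → (φ(3),φ(6)) = (6,8) ∈ E(G2) ✓
  (4,7) → (φ(4),φ(7)) = (1,5) ∈ E(G2) ✓
  (5,8) → (φ(5),φ(8)) = (2,7) ∈ E(G2) ✓
  (6,8) → (φ(6),φ(8)) = (2,6) ∈ E(G2) ✓
All 17 edges of G1 map to edges of G2, and |E(G1)| = |E(G2)| = 17, so φ is a bijection on edges as well as vertices. Hence G1 ≅ G2.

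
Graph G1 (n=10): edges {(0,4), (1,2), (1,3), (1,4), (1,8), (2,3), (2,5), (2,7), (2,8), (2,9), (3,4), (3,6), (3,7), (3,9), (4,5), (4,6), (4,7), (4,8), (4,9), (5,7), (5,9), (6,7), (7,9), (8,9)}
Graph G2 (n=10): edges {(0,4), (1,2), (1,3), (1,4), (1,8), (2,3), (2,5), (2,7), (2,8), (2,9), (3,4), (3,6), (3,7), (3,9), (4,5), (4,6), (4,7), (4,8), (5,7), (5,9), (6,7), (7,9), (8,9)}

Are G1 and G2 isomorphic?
No, not isomorphic

The graphs are NOT isomorphic.

Counting edges: G1 has 24 edge(s); G2 has 23 edge(s).
Edge count is an isomorphism invariant (a bijection on vertices induces a bijection on edges), so differing edge counts rule out isomorphism.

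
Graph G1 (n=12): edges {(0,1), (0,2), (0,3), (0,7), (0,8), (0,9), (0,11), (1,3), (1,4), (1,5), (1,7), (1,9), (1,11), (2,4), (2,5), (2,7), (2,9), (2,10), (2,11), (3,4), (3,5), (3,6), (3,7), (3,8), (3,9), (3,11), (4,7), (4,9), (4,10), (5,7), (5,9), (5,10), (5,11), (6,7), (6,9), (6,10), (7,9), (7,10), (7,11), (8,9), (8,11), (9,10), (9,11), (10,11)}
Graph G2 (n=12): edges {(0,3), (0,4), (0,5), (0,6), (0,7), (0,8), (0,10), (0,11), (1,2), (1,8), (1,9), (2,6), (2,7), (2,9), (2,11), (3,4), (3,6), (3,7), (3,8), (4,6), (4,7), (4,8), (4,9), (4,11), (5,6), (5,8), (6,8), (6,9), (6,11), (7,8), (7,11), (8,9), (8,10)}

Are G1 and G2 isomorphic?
No, not isomorphic

The graphs are NOT isomorphic.

Counting triangles (3-cliques): G1 has 71, G2 has 33.
Triangle count is an isomorphism invariant, so differing triangle counts rule out isomorphism.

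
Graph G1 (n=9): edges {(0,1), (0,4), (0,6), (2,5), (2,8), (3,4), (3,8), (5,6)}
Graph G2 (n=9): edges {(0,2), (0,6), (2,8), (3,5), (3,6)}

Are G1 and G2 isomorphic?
No, not isomorphic

The graphs are NOT isomorphic.

Connected components of G1: 2 component(s) with vertex sets [[7], [0, 1, 2, 3, 4, 5, 6, 8]], sizes [1, 8].
Connected components of G2: 4 component(s) with vertex sets [[1], [4], [7], [0, 2, 3, 5, 6, 8]], sizes [1, 1, 1, 6].
The number of connected components (and the multiset of component sizes) is an isomorphism invariant — an isomorphism maps each component of G1 bijectively onto a component of G2. Since G1 has 2 component(s) and G2 has 4, they cannot be isomorphic.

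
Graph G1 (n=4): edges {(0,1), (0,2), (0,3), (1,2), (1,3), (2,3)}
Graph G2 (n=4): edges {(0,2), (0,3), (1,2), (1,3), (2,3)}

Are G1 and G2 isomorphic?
No, not isomorphic

The graphs are NOT isomorphic.

Counting edges: G1 has 6 edge(s); G2 has 5 edge(s).
Edge count is an isomorphism invariant (a bijection on vertices induces a bijection on edges), so differing edge counts rule out isomorphism.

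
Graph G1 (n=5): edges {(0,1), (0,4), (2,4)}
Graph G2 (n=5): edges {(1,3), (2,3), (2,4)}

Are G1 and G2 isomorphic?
Yes, isomorphic

The graphs are isomorphic.
One valid mapping φ: V(G1) → V(G2): 0→2, 1→4, 2→1, 3→0, 4→3

Verify φ preserves adjacency — for each edge of G1, its image is an edge of G2:
  (0,1) → (φ(0),φ(1)) = (2,4) ∈ E(G2) ✓
  (0,4) → (φ(0),φ(4)) = (2,3) ∈ E(G2) ✓
  (2,4) → (φ(2),φ(4)) = (1,3) ∈ E(G2) ✓
All 3 edges of G1 map to edges of G2, and |E(G1)| = |E(G2)| = 3, so φ is a bijection on edges as well as vertices. Hence G1 ≅ G2.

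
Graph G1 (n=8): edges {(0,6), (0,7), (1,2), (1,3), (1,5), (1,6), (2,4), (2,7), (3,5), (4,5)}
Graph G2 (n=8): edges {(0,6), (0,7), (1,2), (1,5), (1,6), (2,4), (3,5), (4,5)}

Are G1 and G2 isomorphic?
No, not isomorphic

The graphs are NOT isomorphic.

Counting edges: G1 has 10 edge(s); G2 has 8 edge(s).
Edge count is an isomorphism invariant (a bijection on vertices induces a bijection on edges), so differing edge counts rule out isomorphism.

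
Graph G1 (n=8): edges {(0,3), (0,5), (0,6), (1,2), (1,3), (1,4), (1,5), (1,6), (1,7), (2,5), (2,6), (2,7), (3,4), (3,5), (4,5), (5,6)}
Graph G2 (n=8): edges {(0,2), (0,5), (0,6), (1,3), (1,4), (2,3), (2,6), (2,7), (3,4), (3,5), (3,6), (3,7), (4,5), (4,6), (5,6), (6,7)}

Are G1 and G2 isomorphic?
Yes, isomorphic

The graphs are isomorphic.
One valid mapping φ: V(G1) → V(G2): 0→0, 1→3, 2→4, 3→2, 4→7, 5→6, 6→5, 7→1

Verify φ preserves adjacency — for each edge of G1, its image is an edge of G2:
  (0,3) → (φ(0),φ(3)) = (0,2) ∈ E(G2) ✓
  (0,5) → (φ(0),φ(5)) = (0,6) ∈ E(G2) ✓
  (0,6) → (φ(0),φ(6)) = (0,5) ∈ E(G2) ✓
  (1,2) → (φ(1),φ(2)) = (3,4) ∈ E(G2) ✓
  (1,3) → (φ(1),φ(3)) = (2,3) ∈ E(G2) ✓
  (1,4) → (φ(1),φ(4)) = (3,7) ∈ E(G2) ✓
  (1,5) → (φ(1),φ(5)) = (3,6) ∈ E(G2) ✓
  (1,6) → (φ(1),φ(6)) = (3,5) ∈ E(G2) ✓
  (1,7) → (φ(1),φ(7)) = (1,3) ∈ E(G2) ✓
  (2,5) → (φ(2),φ(5)) = (4,6) ∈ E(G2) ✓
  (2,6) → (φ(2),φ(6)) = (4,5) ∈ E(G2) ✓
  (2,7) → (φ(2),φ(7)) = (1,4) ∈ E(G2) ✓
  (3,4) → (φ(3),φ(4)) = (2,7) ∈ E(G2) ✓
  (3,5) → (φ(3),φ(5)) = (2,6) ∈ E(G2) ✓
  (4,5) → (φ(4),φ(5)) = (6,7) ∈ E(G2) ✓
  (5,6) → (φ(5),φ(6)) = (5,6) ∈ E(G2) ✓
All 16 edges of G1 map to edges of G2, and |E(G1)| = |E(G2)| = 16, so φ is a bijection on edges as well as vertices. Hence G1 ≅ G2.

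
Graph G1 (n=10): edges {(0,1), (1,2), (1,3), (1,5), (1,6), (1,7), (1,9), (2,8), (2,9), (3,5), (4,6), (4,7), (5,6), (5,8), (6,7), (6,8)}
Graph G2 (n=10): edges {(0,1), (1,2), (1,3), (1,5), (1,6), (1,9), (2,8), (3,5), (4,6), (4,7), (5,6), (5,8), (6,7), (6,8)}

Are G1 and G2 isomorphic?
No, not isomorphic

The graphs are NOT isomorphic.

Counting edges: G1 has 16 edge(s); G2 has 14 edge(s).
Edge count is an isomorphism invariant (a bijection on vertices induces a bijection on edges), so differing edge counts rule out isomorphism.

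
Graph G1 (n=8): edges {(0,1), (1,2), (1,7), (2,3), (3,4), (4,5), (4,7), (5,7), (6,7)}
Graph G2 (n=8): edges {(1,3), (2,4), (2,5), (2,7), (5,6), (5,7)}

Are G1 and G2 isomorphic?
No, not isomorphic

The graphs are NOT isomorphic.

Connected components of G1: 1 component(s) with vertex sets [[0, 1, 2, 3, 4, 5, 6, 7]], sizes [8].
Connected components of G2: 3 component(s) with vertex sets [[0], [1, 3], [2, 4, 5, 6, 7]], sizes [1, 2, 5].
The number of connected components (and the multiset of component sizes) is an isomorphism invariant — an isomorphism maps each component of G1 bijectively onto a component of G2. Since G1 has 1 component(s) and G2 has 3, they cannot be isomorphic.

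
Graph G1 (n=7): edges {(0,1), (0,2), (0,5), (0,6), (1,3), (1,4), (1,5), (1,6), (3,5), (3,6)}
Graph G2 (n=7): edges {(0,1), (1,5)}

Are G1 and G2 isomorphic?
No, not isomorphic

The graphs are NOT isomorphic.

Connected components of G1: 1 component(s) with vertex sets [[0, 1, 2, 3, 4, 5, 6]], sizes [7].
Connected components of G2: 5 component(s) with vertex sets [[2], [3], [4], [6], [0, 1, 5]], sizes [1, 1, 1, 1, 3].
The number of connected components (and the multiset of component sizes) is an isomorphism invariant — an isomorphism maps each component of G1 bijectively onto a component of G2. Since G1 has 1 component(s) and G2 has 5, they cannot be isomorphic.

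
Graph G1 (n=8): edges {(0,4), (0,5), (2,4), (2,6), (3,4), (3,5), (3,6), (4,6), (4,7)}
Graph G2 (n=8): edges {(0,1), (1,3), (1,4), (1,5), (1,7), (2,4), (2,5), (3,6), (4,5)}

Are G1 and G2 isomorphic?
No, not isomorphic

The graphs are NOT isomorphic.

Connected components of G1: 2 component(s) with vertex sets [[1], [0, 2, 3, 4, 5, 6, 7]], sizes [1, 7].
Connected components of G2: 1 component(s) with vertex sets [[0, 1, 2, 3, 4, 5, 6, 7]], sizes [8].
The number of connected components (and the multiset of component sizes) is an isomorphism invariant — an isomorphism maps each component of G1 bijectively onto a component of G2. Since G1 has 2 component(s) and G2 has 1, they cannot be isomorphic.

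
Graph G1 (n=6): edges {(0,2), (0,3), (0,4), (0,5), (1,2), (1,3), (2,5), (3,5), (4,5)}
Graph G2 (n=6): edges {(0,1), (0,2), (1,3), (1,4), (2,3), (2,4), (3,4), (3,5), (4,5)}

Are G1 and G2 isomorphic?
Yes, isomorphic

The graphs are isomorphic.
One valid mapping φ: V(G1) → V(G2): 0→3, 1→0, 2→2, 3→1, 4→5, 5→4

Verify φ preserves adjacency — for each edge of G1, its image is an edge of G2:
  (0,2) → (φ(0),φ(2)) = (2,3) ∈ E(G2) ✓
  (0,3) → (φ(0),φ(3)) = (1,3) ∈ E(G2) ✓
  (0,4) → (φ(0),φ(4)) = (3,5) ∈ E(G2) ✓
  (0,5) → (φ(0),φ(5)) = (3,4) ∈ E(G2) ✓
  (1,2) → (φ(1),φ(2)) = (0,2) ∈ E(G2) ✓
  (1,3) → (φ(1),φ(3)) = (0,1) ∈ E(G2) ✓
  (2,5) → (φ(2),φ(5)) = (2,4) ∈ E(G2) ✓
  (3,5) → (φ(3),φ(5)) = (1,4) ∈ E(G2) ✓
  (4,5) → (φ(4),φ(5)) = (4,5) ∈ E(G2) ✓
All 9 edges of G1 map to edges of G2, and |E(G1)| = |E(G2)| = 9, so φ is a bijection on edges as well as vertices. Hence G1 ≅ G2.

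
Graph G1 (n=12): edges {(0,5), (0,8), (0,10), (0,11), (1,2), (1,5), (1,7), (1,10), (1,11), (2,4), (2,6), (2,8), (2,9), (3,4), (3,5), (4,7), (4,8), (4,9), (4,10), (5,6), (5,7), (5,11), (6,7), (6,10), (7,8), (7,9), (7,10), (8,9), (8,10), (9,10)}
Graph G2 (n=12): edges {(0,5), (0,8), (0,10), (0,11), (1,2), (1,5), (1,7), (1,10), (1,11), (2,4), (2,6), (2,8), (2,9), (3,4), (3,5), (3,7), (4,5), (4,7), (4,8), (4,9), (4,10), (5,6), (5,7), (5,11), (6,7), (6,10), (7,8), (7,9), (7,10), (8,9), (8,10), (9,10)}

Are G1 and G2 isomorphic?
No, not isomorphic

The graphs are NOT isomorphic.

Counting edges: G1 has 30 edge(s); G2 has 32 edge(s).
Edge count is an isomorphism invariant (a bijection on vertices induces a bijection on edges), so differing edge counts rule out isomorphism.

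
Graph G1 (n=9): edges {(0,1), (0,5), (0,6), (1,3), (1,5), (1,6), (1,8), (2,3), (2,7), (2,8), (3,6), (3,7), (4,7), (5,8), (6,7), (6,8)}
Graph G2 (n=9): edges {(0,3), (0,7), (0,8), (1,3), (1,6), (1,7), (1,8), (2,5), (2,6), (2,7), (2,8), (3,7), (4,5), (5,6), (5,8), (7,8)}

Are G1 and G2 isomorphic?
Yes, isomorphic

The graphs are isomorphic.
One valid mapping φ: V(G1) → V(G2): 0→0, 1→7, 2→6, 3→2, 4→4, 5→3, 6→8, 7→5, 8→1

Verify φ preserves adjacency — for each edge of G1, its image is an edge of G2:
  (0,1) → (φ(0),φ(1)) = (0,7) ∈ E(G2) ✓
  (0,5) → (φ(0),φ(5)) = (0,3) ∈ E(G2) ✓
  (0,6) → (φ(0),φ(6)) = (0,8) ∈ E(G2) ✓
  (1,3) → (φ(1),φ(3)) = (2,7) ∈ E(G2) ✓
  (1,5) → (φ(1),φ(5)) = (3,7) ∈ E(G2) ✓
  (1,6) → (φ(1),φ(6)) = (7,8) ∈ E(G2) ✓
  (1,8) → (φ(1),φ(8)) = (1,7) ∈ E(G2) ✓
  (2,3) → (φ(2),φ(3)) = (2,6) ∈ E(G2) ✓
  (2,7) → (φ(2),φ(7)) = (5,6) ∈ E(G2) ✓
  (2,8) → (φ(2),φ(8)) = (1,6) ∈ E(G2) ✓
  (3,6) → (φ(3),φ(6)) = (2,8) ∈ E(G2) ✓
  (3,7) → (φ(3),φ(7)) = (2,5) ∈ E(G2) ✓
  (4,7) → (φ(4),φ(7)) = (4,5) ∈ E(G2) ✓
  (5,8) → (φ(5),φ(8)) = (1,3) ∈ E(G2) ✓
  (6,7) → (φ(6),φ(7)) = (5,8) ∈ E(G2) ✓
  (6,8) → (φ(6),φ(8)) = (1,8) ∈ E(G2) ✓
All 16 edges of G1 map to edges of G2, and |E(G1)| = |E(G2)| = 16, so φ is a bijection on edges as well as vertices. Hence G1 ≅ G2.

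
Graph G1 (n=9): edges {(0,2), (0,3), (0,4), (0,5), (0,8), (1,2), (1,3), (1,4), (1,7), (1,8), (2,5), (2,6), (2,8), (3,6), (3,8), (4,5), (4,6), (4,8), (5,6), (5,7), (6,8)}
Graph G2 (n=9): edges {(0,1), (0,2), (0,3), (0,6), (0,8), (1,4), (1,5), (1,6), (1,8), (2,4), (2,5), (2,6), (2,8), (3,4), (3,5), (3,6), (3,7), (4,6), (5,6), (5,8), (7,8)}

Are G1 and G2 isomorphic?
Yes, isomorphic

The graphs are isomorphic.
One valid mapping φ: V(G1) → V(G2): 0→2, 1→3, 2→0, 3→4, 4→5, 5→8, 6→1, 7→7, 8→6

Verify φ preserves adjacency — for each edge of G1, its image is an edge of G2:
  (0,2) → (φ(0),φ(2)) = (0,2) ∈ E(G2) ✓
  (0,3) → (φ(0),φ(3)) = (2,4) ∈ E(G2) ✓
  (0,4) → (φ(0),φ(4)) = (2,5) ∈ E(G2) ✓
  (0,5) → (φ(0),φ(5)) = (2,8) ∈ E(G2) ✓
  (0,8) → (φ(0),φ(8)) = (2,6) ∈ E(G2) ✓
  (1,2) → (φ(1),φ(2)) = (0,3) ∈ E(G2) ✓
  (1,3) → (φ(1),φ(3)) = (3,4) ∈ E(G2) ✓
  (1,4) → (φ(1),φ(4)) = (3,5) ∈ E(G2) ✓
  (1,7) → (φ(1),φ(7)) = (3,7) ∈ E(G2) ✓
  (1,8) → (φ(1),φ(8)) = (3,6) ∈ E(G2) ✓
  (2,5) → (φ(2),φ(5)) = (0,8) ∈ E(G2) ✓
  (2,6) → (φ(2),φ(6)) = (0,1) ∈ E(G2) ✓
  (2,8) → (φ(2),φ(8)) = (0,6) ∈ E(G2) ✓
  (3,6) → (φ(3),φ(6)) = (1,4) ∈ E(G2) ✓
  (3,8) → (φ(3),φ(8)) = (4,6) ∈ E(G2) ✓
  (4,5) → (φ(4),φ(5)) = (5,8) ∈ E(G2) ✓
  (4,6) → (φ(4),φ(6)) = (1,5) ∈ E(G2) ✓
  (4,8) → (φ(4),φ(8)) = (5,6) ∈ E(G2) ✓
  (5,6) → (φ(5),φ(6)) = (1,8) ∈ E(G2) ✓
  (5,7) → (φ(5),φ(7)) = (7,8) ∈ E(G2) ✓
  (6,8) → (φ(6),φ(8)) = (1,6) ∈ E(G2) ✓
All 21 edges of G1 map to edges of G2, and |E(G1)| = |E(G2)| = 21, so φ is a bijection on edges as well as vertices. Hence G1 ≅ G2.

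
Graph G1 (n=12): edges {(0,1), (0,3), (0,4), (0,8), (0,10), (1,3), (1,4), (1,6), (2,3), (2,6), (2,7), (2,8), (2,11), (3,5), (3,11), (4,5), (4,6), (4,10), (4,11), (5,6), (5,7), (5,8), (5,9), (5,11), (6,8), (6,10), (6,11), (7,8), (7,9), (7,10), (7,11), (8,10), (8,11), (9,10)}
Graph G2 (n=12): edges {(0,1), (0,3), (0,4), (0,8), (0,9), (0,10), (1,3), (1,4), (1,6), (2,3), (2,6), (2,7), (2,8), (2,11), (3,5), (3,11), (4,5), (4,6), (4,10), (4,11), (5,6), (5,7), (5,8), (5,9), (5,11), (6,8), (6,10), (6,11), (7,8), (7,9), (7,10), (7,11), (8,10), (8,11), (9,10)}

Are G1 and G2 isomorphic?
No, not isomorphic

The graphs are NOT isomorphic.

Counting edges: G1 has 34 edge(s); G2 has 35 edge(s).
Edge count is an isomorphism invariant (a bijection on vertices induces a bijection on edges), so differing edge counts rule out isomorphism.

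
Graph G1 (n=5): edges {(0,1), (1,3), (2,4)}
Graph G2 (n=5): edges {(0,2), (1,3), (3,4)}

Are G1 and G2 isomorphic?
Yes, isomorphic

The graphs are isomorphic.
One valid mapping φ: V(G1) → V(G2): 0→4, 1→3, 2→0, 3→1, 4→2

Verify φ preserves adjacency — for each edge of G1, its image is an edge of G2:
  (0,1) → (φ(0),φ(1)) = (3,4) ∈ E(G2) ✓
  (1,3) → (φ(1),φ(3)) = (1,3) ∈ E(G2) ✓
  (2,4) → (φ(2),φ(4)) = (0,2) ∈ E(G2) ✓
All 3 edges of G1 map to edges of G2, and |E(G1)| = |E(G2)| = 3, so φ is a bijection on edges as well as vertices. Hence G1 ≅ G2.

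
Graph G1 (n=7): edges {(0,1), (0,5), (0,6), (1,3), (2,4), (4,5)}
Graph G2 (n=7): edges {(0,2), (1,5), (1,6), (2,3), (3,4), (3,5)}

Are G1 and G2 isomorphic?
Yes, isomorphic

The graphs are isomorphic.
One valid mapping φ: V(G1) → V(G2): 0→3, 1→2, 2→6, 3→0, 4→1, 5→5, 6→4

Verify φ preserves adjacency — for each edge of G1, its image is an edge of G2:
  (0,1) → (φ(0),φ(1)) = (2,3) ∈ E(G2) ✓
  (0,5) → (φ(0),φ(5)) = (3,5) ∈ E(G2) ✓
  (0,6) → (φ(0),φ(6)) = (3,4) ∈ E(G2) ✓
  (1,3) → (φ(1),φ(3)) = (0,2) ∈ E(G2) ✓
  (2,4) → (φ(2),φ(4)) = (1,6) ∈ E(G2) ✓
  (4,5) → (φ(4),φ(5)) = (1,5) ∈ E(G2) ✓
All 6 edges of G1 map to edges of G2, and |E(G1)| = |E(G2)| = 6, so φ is a bijection on edges as well as vertices. Hence G1 ≅ G2.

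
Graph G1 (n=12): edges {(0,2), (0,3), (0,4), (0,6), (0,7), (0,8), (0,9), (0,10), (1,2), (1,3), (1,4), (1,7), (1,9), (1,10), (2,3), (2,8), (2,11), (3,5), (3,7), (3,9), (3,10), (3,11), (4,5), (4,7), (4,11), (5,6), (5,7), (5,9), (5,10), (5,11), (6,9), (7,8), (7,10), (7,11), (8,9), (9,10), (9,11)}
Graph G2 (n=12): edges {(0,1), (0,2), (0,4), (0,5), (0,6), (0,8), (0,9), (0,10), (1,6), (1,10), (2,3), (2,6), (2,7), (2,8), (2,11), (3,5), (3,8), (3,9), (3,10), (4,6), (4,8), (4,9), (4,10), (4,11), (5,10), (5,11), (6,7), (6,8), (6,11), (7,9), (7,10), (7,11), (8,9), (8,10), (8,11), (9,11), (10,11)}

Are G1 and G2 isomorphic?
Yes, isomorphic

The graphs are isomorphic.
One valid mapping φ: V(G1) → V(G2): 0→10, 1→9, 2→3, 3→8, 4→7, 5→6, 6→1, 7→11, 8→5, 9→0, 10→4, 11→2

Verify φ preserves adjacency — for each edge of G1, its image is an edge of G2:
  (0,2) → (φ(0),φ(2)) = (3,10) ∈ E(G2) ✓
  (0,3) → (φ(0),φ(3)) = (8,10) ∈ E(G2) ✓
  (0,4) → (φ(0),φ(4)) = (7,10) ∈ E(G2) ✓
  (0,6) → (φ(0),φ(6)) = (1,10) ∈ E(G2) ✓
  (0,7) → (φ(0),φ(7)) = (10,11) ∈ E(G2) ✓
  (0,8) → (φ(0),φ(8)) = (5,10) ∈ E(G2) ✓
  (0,9) → (φ(0),φ(9)) = (0,10) ∈ E(G2) ✓
  (0,10) → (φ(0),φ(10)) = (4,10) ∈ E(G2) ✓
  (1,2) → (φ(1),φ(2)) = (3,9) ∈ E(G2) ✓
  (1,3) → (φ(1),φ(3)) = (8,9) ∈ E(G2) ✓
  (1,4) → (φ(1),φ(4)) = (7,9) ∈ E(G2) ✓
  (1,7) → (φ(1),φ(7)) = (9,11) ∈ E(G2) ✓
  (1,9) → (φ(1),φ(9)) = (0,9) ∈ E(G2) ✓
  (1,10) → (φ(1),φ(10)) = (4,9) ∈ E(G2) ✓
  (2,3) → (φ(2),φ(3)) = (3,8) ∈ E(G2) ✓
  (2,8) → (φ(2),φ(8)) = (3,5) ∈ E(G2) ✓
  (2,11) → (φ(2),φ(11)) = (2,3) ∈ E(G2) ✓
  (3,5) → (φ(3),φ(5)) = (6,8) ∈ E(G2) ✓
  (3,7) → (φ(3),φ(7)) = (8,11) ∈ E(G2) ✓
  (3,9) → (φ(3),φ(9)) = (0,8) ∈ E(G2) ✓
  (3,10) → (φ(3),φ(10)) = (4,8) ∈ E(G2) ✓
  (3,11) → (φ(3),φ(11)) = (2,8) ∈ E(G2) ✓
  (4,5) → (φ(4),φ(5)) = (6,7) ∈ E(G2) ✓
  (4,7) → (φ(4),φ(7)) = (7,11) ∈ E(G2) ✓
  (4,11) → (φ(4),φ(11)) = (2,7) ∈ E(G2) ✓
  (5,6) → (φ(5),φ(6)) = (1,6) ∈ E(G2) ✓
  (5,7) → (φ(5),φ(7)) = (6,11) ∈ E(G2) ✓
  (5,9) → (φ(5),φ(9)) = (0,6) ∈ E(G2) ✓
  (5,10) → (φ(5),φ(10)) = (4,6) ∈ E(G2) ✓
  (5,11) → (φ(5),φ(11)) = (2,6) ∈ E(G2) ✓
  (6,9) → (φ(6),φ(9)) = (0,1) ∈ E(G2) ✓
  (7,8) → (φ(7),φ(8)) = (5,11) ∈ E(G2) ✓
  (7,10) → (φ(7),φ(10)) = (4,11) ∈ E(G2) ✓
  (7,11) → (φ(7),φ(11)) = (2,11) ∈ E(G2) ✓
  (8,9) → (φ(8),φ(9)) = (0,5) ∈ E(G2) ✓
  (9,10) → (φ(9),φ(10)) = (0,4) ∈ E(G2) ✓
  (9,11) → (φ(9),φ(11)) = (0,2) ∈ E(G2) ✓
All 37 edges of G1 map to edges of G2, and |E(G1)| = |E(G2)| = 37, so φ is a bijection on edges as well as vertices. Hence G1 ≅ G2.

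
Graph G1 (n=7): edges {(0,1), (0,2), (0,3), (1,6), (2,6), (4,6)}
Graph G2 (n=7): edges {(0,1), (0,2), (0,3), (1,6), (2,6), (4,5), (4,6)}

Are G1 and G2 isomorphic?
No, not isomorphic

The graphs are NOT isomorphic.

Counting edges: G1 has 6 edge(s); G2 has 7 edge(s).
Edge count is an isomorphism invariant (a bijection on vertices induces a bijection on edges), so differing edge counts rule out isomorphism.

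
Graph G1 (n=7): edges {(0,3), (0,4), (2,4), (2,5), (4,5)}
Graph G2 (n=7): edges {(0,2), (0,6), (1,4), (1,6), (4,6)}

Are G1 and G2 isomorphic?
Yes, isomorphic

The graphs are isomorphic.
One valid mapping φ: V(G1) → V(G2): 0→0, 1→5, 2→4, 3→2, 4→6, 5→1, 6→3

Verify φ preserves adjacency — for each edge of G1, its image is an edge of G2:
  (0,3) → (φ(0),φ(3)) = (0,2) ∈ E(G2) ✓
  (0,4) → (φ(0),φ(4)) = (0,6) ∈ E(G2) ✓
  (2,4) → (φ(2),φ(4)) = (4,6) ∈ E(G2) ✓
  (2,5) → (φ(2),φ(5)) = (1,4) ∈ E(G2) ✓
  (4,5) → (φ(4),φ(5)) = (1,6) ∈ E(G2) ✓
All 5 edges of G1 map to edges of G2, and |E(G1)| = |E(G2)| = 5, so φ is a bijection on edges as well as vertices. Hence G1 ≅ G2.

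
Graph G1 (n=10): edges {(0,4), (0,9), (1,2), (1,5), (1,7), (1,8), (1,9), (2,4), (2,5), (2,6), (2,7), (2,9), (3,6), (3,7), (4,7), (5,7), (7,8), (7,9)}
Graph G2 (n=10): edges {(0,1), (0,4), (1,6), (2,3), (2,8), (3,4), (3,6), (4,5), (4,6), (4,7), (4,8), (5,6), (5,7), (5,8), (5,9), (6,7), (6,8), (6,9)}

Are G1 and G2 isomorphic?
Yes, isomorphic

The graphs are isomorphic.
One valid mapping φ: V(G1) → V(G2): 0→2, 1→5, 2→4, 3→1, 4→3, 5→7, 6→0, 7→6, 8→9, 9→8

Verify φ preserves adjacency — for each edge of G1, its image is an edge of G2:
  (0,4) → (φ(0),φ(4)) = (2,3) ∈ E(G2) ✓
  (0,9) → (φ(0),φ(9)) = (2,8) ∈ E(G2) ✓
  (1,2) → (φ(1),φ(2)) = (4,5) ∈ E(G2) ✓
  (1,5) → (φ(1),φ(5)) = (5,7) ∈ E(G2) ✓
  (1,7) → (φ(1),φ(7)) = (5,6) ∈ E(G2) ✓
  (1,8) → (φ(1),φ(8)) = (5,9) ∈ E(G2) ✓
  (1,9) → (φ(1),φ(9)) = (5,8) ∈ E(G2) ✓
  (2,4) → (φ(2),φ(4)) = (3,4) ∈ E(G2) ✓
  (2,5) → (φ(2),φ(5)) = (4,7) ∈ E(G2) ✓
  (2,6) → (φ(2),φ(6)) = (0,4) ∈ E(G2) ✓
  (2,7) → (φ(2),φ(7)) = (4,6) ∈ E(G2) ✓
  (2,9) → (φ(2),φ(9)) = (4,8) ∈ E(G2) ✓
  (3,6) → (φ(3),φ(6)) = (0,1) ∈ E(G2) ✓
  (3,7) → (φ(3),φ(7)) = (1,6) ∈ E(G2) ✓
  (4,7) → (φ(4),φ(7)) = (3,6) ∈ E(G2) ✓
  (5,7) → (φ(5),φ(7)) = (6,7) ∈ E(G2) ✓
  (7,8) → (φ(7),φ(8)) = (6,9) ∈ E(G2) ✓
  (7,9) → (φ(7),φ(9)) = (6,8) ∈ E(G2) ✓
All 18 edges of G1 map to edges of G2, and |E(G1)| = |E(G2)| = 18, so φ is a bijection on edges as well as vertices. Hence G1 ≅ G2.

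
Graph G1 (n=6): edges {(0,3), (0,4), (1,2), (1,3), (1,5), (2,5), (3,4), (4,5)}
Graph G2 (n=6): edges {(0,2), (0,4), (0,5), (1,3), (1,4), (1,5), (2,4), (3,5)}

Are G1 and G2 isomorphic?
Yes, isomorphic

The graphs are isomorphic.
One valid mapping φ: V(G1) → V(G2): 0→3, 1→0, 2→2, 3→5, 4→1, 5→4

Verify φ preserves adjacency — for each edge of G1, its image is an edge of G2:
  (0,3) → (φ(0),φ(3)) = (3,5) ∈ E(G2) ✓
  (0,4) → (φ(0),φ(4)) = (1,3) ∈ E(G2) ✓
  (1,2) → (φ(1),φ(2)) = (0,2) ∈ E(G2) ✓
  (1,3) → (φ(1),φ(3)) = (0,5) ∈ E(G2) ✓
  (1,5) → (φ(1),φ(5)) = (0,4) ∈ E(G2) ✓
  (2,5) → (φ(2),φ(5)) = (2,4) ∈ E(G2) ✓
  (3,4) → (φ(3),φ(4)) = (1,5) ∈ E(G2) ✓
  (4,5) → (φ(4),φ(5)) = (1,4) ∈ E(G2) ✓
All 8 edges of G1 map to edges of G2, and |E(G1)| = |E(G2)| = 8, so φ is a bijection on edges as well as vertices. Hence G1 ≅ G2.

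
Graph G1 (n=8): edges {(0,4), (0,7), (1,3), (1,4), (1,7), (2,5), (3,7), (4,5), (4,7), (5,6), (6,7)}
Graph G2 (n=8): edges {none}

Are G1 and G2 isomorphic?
No, not isomorphic

The graphs are NOT isomorphic.

Connected components of G1: 1 component(s) with vertex sets [[0, 1, 2, 3, 4, 5, 6, 7]], sizes [8].
Connected components of G2: 8 component(s) with vertex sets [[0], [1], [2], [3], [4], [5], [6], [7]], sizes [1, 1, 1, 1, 1, 1, 1, 1].
The number of connected components (and the multiset of component sizes) is an isomorphism invariant — an isomorphism maps each component of G1 bijectively onto a component of G2. Since G1 has 1 component(s) and G2 has 8, they cannot be isomorphic.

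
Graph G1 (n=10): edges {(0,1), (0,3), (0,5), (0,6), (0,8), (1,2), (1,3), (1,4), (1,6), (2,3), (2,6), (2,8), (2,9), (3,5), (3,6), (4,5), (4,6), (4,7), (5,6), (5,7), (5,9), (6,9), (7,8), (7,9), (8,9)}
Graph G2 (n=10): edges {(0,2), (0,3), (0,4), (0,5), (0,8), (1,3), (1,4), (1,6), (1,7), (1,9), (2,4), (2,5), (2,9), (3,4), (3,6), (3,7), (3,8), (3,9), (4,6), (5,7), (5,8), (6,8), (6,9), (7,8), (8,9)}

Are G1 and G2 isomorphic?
Yes, isomorphic

The graphs are isomorphic.
One valid mapping φ: V(G1) → V(G2): 0→9, 1→1, 2→4, 3→6, 4→7, 5→8, 6→3, 7→5, 8→2, 9→0

Verify φ preserves adjacency — for each edge of G1, its image is an edge of G2:
  (0,1) → (φ(0),φ(1)) = (1,9) ∈ E(G2) ✓
  (0,3) → (φ(0),φ(3)) = (6,9) ∈ E(G2) ✓
  (0,5) → (φ(0),φ(5)) = (8,9) ∈ E(G2) ✓
  (0,6) → (φ(0),φ(6)) = (3,9) ∈ E(G2) ✓
  (0,8) → (φ(0),φ(8)) = (2,9) ∈ E(G2) ✓
  (1,2) → (φ(1),φ(2)) = (1,4) ∈ E(G2) ✓
  (1,3) → (φ(1),φ(3)) = (1,6) ∈ E(G2) ✓
  (1,4) → (φ(1),φ(4)) = (1,7) ∈ E(G2) ✓
  (1,6) → (φ(1),φ(6)) = (1,3) ∈ E(G2) ✓
  (2,3) → (φ(2),φ(3)) = (4,6) ∈ E(G2) ✓
  (2,6) → (φ(2),φ(6)) = (3,4) ∈ E(G2) ✓
  (2,8) → (φ(2),φ(8)) = (2,4) ∈ E(G2) ✓
  (2,9) → (φ(2),φ(9)) = (0,4) ∈ E(G2) ✓
  (3,5) → (φ(3),φ(5)) = (6,8) ∈ E(G2) ✓
  (3,6) → (φ(3),φ(6)) = (3,6) ∈ E(G2) ✓
  (4,5) → (φ(4),φ(5)) = (7,8) ∈ E(G2) ✓
  (4,6) → (φ(4),φ(6)) = (3,7) ∈ E(G2) ✓
  (4,7) → (φ(4),φ(7)) = (5,7) ∈ E(G2) ✓
  (5,6) → (φ(5),φ(6)) = (3,8) ∈ E(G2) ✓
  (5,7) → (φ(5),φ(7)) = (5,8) ∈ E(G2) ✓
  (5,9) → (φ(5),φ(9)) = (0,8) ∈ E(G2) ✓
  (6,9) → (φ(6),φ(9)) = (0,3) ∈ E(G2) ✓
  (7,8) → (φ(7),φ(8)) = (2,5) ∈ E(G2) ✓
  (7,9) → (φ(7),φ(9)) = (0,5) ∈ E(G2) ✓
  (8,9) → (φ(8),φ(9)) = (0,2) ∈ E(G2) ✓
All 25 edges of G1 map to edges of G2, and |E(G1)| = |E(G2)| = 25, so φ is a bijection on edges as well as vertices. Hence G1 ≅ G2.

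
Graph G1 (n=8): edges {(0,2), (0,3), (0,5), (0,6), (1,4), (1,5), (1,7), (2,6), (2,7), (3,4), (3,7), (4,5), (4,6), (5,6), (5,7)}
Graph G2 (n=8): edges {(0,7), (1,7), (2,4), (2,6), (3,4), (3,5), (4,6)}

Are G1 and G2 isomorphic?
No, not isomorphic

The graphs are NOT isomorphic.

Connected components of G1: 1 component(s) with vertex sets [[0, 1, 2, 3, 4, 5, 6, 7]], sizes [8].
Connected components of G2: 2 component(s) with vertex sets [[0, 1, 7], [2, 3, 4, 5, 6]], sizes [3, 5].
The number of connected components (and the multiset of component sizes) is an isomorphism invariant — an isomorphism maps each component of G1 bijectively onto a component of G2. Since G1 has 1 component(s) and G2 has 2, they cannot be isomorphic.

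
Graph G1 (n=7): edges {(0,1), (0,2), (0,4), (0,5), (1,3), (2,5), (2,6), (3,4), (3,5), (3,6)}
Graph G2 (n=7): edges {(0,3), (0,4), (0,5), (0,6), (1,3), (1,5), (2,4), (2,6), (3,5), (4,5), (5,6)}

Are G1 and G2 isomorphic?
No, not isomorphic

The graphs are NOT isomorphic.

Counting triangles (3-cliques): G1 has 1, G2 has 4.
Triangle count is an isomorphism invariant, so differing triangle counts rule out isomorphism.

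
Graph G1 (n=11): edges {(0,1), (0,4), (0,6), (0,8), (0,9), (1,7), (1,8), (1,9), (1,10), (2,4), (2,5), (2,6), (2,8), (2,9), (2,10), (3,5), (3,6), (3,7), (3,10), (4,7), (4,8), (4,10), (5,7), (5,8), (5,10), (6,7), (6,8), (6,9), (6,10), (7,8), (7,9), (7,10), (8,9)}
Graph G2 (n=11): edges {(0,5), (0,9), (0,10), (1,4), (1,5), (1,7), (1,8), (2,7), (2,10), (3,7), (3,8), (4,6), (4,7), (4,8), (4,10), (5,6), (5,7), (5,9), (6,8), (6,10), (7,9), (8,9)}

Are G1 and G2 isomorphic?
No, not isomorphic

The graphs are NOT isomorphic.

Degrees in G1: deg(0)=5, deg(1)=5, deg(2)=6, deg(3)=4, deg(4)=5, deg(5)=5, deg(6)=7, deg(7)=8, deg(8)=8, deg(9)=6, deg(10)=7.
Sorted degree sequence of G1: [8, 8, 7, 7, 6, 6, 5, 5, 5, 5, 4].
Degrees in G2: deg(0)=3, deg(1)=4, deg(2)=2, deg(3)=2, deg(4)=5, deg(5)=5, deg(6)=4, deg(7)=6, deg(8)=5, deg(9)=4, deg(10)=4.
Sorted degree sequence of G2: [6, 5, 5, 5, 4, 4, 4, 4, 3, 2, 2].
The (sorted) degree sequence is an isomorphism invariant, so since G1 and G2 have different degree sequences they cannot be isomorphic.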